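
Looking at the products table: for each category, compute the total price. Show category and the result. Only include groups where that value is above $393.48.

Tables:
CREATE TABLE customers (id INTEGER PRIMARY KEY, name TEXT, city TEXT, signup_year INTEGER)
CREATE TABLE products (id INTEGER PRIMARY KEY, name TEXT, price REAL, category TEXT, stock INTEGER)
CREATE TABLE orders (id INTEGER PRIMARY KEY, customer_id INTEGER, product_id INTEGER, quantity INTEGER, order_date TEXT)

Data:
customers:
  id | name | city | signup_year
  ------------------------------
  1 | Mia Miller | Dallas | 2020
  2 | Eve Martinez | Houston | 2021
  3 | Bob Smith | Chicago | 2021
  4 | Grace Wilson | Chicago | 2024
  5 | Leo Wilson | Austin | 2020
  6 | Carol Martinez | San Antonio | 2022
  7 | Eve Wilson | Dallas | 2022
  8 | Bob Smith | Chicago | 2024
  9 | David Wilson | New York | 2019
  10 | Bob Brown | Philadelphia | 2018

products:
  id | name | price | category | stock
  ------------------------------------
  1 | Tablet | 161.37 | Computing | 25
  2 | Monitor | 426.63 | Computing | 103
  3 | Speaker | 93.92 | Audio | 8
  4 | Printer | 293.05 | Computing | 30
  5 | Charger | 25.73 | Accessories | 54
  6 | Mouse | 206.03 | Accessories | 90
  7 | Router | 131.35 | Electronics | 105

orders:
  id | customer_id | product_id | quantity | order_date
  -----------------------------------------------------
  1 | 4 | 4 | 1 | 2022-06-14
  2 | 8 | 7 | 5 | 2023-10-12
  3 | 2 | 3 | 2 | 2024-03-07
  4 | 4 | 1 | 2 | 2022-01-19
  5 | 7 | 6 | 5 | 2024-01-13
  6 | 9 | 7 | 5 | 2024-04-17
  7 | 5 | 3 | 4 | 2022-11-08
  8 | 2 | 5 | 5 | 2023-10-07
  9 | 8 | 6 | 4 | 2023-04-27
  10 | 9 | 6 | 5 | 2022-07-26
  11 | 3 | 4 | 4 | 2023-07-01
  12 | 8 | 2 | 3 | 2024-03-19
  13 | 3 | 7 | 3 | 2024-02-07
SELECT category, SUM(price) AS sum_price FROM products GROUP BY category HAVING SUM(price) > 393.48

Execution result:
category | sum_price
Computing | 881.05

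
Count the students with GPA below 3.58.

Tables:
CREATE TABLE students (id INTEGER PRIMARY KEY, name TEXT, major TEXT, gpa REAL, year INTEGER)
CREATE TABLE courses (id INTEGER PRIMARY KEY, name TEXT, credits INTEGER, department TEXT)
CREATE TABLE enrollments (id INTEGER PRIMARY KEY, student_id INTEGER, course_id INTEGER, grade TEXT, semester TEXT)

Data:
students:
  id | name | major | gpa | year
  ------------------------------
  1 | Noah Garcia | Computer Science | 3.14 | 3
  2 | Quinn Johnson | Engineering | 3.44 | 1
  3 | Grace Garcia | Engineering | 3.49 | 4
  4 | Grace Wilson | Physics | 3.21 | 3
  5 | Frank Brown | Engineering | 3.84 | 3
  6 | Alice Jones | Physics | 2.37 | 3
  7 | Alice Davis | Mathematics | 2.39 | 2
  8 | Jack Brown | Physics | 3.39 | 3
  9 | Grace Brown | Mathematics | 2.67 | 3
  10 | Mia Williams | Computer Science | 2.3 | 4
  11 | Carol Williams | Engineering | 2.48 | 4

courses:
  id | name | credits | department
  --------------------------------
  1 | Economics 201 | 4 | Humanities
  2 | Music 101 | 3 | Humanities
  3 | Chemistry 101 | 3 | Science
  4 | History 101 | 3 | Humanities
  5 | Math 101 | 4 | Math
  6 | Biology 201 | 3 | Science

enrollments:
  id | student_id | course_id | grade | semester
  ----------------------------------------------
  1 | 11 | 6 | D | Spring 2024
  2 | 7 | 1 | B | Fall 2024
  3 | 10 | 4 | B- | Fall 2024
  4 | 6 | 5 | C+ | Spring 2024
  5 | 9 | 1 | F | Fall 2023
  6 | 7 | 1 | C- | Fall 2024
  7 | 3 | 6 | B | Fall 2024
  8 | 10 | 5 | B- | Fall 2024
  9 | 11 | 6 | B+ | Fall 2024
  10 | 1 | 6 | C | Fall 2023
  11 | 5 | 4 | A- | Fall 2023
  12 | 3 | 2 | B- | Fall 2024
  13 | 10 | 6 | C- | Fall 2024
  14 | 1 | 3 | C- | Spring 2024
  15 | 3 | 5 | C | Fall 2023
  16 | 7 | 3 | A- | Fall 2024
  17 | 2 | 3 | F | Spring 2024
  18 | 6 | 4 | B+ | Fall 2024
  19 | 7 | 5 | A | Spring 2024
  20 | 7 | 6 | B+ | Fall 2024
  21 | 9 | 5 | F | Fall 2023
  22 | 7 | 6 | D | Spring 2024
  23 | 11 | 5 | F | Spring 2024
SELECT COUNT(*) FROM students WHERE gpa < 3.58

Execution result:
10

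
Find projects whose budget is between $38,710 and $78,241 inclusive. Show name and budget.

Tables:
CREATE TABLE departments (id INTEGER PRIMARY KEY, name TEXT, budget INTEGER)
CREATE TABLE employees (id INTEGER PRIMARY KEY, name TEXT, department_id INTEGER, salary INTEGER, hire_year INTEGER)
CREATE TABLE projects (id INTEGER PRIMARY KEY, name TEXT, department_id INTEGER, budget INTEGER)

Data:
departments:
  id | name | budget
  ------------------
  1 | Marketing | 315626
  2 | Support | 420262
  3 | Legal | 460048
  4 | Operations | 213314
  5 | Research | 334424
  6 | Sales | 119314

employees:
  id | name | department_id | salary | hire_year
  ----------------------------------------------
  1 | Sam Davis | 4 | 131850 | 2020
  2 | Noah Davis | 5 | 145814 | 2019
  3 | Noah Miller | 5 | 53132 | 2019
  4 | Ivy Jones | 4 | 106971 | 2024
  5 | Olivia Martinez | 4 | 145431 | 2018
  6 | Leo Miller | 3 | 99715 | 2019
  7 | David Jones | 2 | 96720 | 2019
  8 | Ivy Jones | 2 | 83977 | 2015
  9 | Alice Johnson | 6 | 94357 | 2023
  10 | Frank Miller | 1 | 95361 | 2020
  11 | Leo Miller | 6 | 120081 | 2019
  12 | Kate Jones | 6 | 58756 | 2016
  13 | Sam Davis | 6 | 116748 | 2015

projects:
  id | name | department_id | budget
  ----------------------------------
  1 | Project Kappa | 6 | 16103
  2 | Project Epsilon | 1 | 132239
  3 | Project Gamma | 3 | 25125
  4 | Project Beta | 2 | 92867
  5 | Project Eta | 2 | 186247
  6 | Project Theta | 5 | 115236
SELECT name, budget FROM projects WHERE budget BETWEEN 38710 AND 78241

Execution result:
(no rows)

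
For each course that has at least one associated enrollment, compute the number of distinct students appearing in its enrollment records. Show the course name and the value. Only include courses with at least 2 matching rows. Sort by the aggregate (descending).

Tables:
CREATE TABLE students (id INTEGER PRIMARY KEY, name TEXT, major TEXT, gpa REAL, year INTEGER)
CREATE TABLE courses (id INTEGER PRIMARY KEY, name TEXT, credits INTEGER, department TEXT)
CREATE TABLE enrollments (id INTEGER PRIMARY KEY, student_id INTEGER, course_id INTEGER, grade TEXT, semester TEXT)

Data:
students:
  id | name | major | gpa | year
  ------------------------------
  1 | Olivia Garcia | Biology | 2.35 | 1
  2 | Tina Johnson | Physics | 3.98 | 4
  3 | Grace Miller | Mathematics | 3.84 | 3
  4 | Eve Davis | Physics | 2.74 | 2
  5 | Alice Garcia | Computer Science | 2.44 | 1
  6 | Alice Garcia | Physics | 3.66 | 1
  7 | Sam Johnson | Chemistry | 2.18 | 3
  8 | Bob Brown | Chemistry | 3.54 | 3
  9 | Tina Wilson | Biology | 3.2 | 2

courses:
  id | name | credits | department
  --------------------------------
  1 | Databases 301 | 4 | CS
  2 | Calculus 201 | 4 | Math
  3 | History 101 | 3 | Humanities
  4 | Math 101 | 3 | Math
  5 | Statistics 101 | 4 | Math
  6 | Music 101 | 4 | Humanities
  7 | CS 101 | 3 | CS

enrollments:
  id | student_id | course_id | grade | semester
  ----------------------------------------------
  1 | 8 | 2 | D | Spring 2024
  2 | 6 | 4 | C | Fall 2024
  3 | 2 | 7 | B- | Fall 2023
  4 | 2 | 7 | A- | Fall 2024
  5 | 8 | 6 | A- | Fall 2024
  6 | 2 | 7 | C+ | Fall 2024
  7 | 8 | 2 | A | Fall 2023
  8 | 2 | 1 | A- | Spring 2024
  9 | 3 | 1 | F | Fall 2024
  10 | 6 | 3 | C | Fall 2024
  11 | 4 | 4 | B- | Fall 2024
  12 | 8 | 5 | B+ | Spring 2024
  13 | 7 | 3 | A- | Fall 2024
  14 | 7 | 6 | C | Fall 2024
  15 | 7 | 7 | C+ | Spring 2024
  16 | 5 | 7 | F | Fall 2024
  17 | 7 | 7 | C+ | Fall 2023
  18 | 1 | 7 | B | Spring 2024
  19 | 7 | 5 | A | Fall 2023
SELECT p.name, COUNT(DISTINCT c.student_id) AS distinct_student_count FROM enrollments c JOIN courses p ON c.course_id = p.id GROUP BY p.id, p.name HAVING COUNT(*) >= 2 ORDER BY distinct_student_count DESC

Execution result:
name | distinct_student_count
CS 101 | 4
Databases 301 | 2
History 101 | 2
Math 101 | 2
Statistics 101 | 2
Music 101 | 2
Calculus 201 | 1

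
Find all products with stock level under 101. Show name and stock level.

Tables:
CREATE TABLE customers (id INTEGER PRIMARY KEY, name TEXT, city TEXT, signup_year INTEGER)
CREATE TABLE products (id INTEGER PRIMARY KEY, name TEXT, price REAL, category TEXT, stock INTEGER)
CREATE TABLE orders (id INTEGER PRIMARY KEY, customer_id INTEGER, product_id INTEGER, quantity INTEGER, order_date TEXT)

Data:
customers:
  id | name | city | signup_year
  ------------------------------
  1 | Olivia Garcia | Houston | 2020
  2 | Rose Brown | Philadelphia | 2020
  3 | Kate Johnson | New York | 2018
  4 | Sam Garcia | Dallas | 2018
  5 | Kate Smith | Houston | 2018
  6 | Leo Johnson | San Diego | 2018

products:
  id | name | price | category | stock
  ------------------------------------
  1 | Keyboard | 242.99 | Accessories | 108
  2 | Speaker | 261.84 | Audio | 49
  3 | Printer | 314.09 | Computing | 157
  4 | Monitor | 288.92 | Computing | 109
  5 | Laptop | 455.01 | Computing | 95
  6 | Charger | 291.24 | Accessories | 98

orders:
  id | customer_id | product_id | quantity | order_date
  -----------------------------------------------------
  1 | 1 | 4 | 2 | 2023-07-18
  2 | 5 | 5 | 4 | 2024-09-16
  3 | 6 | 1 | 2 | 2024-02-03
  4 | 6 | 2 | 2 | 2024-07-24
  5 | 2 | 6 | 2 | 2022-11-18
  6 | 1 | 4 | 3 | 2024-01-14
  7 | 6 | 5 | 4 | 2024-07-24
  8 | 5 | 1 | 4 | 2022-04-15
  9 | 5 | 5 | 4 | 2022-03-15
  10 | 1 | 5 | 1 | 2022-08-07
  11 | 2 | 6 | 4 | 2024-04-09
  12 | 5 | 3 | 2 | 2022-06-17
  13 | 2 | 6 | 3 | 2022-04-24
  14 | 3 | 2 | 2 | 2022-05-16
SELECT name, stock FROM products WHERE stock < 101

Execution result:
name | stock
Speaker | 49
Laptop | 95
Charger | 98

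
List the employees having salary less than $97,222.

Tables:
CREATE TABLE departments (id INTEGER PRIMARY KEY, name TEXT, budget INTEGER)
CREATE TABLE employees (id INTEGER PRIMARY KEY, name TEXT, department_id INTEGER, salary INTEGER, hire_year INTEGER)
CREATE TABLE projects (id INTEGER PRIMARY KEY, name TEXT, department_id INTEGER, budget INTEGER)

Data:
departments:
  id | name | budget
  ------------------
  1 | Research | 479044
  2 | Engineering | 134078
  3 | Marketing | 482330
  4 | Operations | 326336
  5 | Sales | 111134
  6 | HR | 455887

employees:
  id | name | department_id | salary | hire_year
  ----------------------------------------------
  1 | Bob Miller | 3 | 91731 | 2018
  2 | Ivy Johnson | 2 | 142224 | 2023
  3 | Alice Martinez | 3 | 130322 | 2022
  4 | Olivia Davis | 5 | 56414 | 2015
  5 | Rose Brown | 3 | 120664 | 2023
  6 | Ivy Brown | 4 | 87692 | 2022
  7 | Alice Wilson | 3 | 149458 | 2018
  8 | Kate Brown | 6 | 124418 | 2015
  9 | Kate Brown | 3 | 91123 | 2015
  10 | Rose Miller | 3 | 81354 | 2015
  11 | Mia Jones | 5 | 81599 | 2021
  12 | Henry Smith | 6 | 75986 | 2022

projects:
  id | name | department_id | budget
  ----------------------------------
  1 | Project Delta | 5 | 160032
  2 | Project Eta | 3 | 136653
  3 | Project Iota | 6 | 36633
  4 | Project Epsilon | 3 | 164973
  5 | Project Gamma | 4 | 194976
SELECT name, salary FROM employees WHERE salary < 97222

Execution result:
name | salary
Bob Miller | 91731
Olivia Davis | 56414
Ivy Brown | 87692
Kate Brown | 91123
Rose Miller | 81354
Mia Jones | 81599
Henry Smith | 75986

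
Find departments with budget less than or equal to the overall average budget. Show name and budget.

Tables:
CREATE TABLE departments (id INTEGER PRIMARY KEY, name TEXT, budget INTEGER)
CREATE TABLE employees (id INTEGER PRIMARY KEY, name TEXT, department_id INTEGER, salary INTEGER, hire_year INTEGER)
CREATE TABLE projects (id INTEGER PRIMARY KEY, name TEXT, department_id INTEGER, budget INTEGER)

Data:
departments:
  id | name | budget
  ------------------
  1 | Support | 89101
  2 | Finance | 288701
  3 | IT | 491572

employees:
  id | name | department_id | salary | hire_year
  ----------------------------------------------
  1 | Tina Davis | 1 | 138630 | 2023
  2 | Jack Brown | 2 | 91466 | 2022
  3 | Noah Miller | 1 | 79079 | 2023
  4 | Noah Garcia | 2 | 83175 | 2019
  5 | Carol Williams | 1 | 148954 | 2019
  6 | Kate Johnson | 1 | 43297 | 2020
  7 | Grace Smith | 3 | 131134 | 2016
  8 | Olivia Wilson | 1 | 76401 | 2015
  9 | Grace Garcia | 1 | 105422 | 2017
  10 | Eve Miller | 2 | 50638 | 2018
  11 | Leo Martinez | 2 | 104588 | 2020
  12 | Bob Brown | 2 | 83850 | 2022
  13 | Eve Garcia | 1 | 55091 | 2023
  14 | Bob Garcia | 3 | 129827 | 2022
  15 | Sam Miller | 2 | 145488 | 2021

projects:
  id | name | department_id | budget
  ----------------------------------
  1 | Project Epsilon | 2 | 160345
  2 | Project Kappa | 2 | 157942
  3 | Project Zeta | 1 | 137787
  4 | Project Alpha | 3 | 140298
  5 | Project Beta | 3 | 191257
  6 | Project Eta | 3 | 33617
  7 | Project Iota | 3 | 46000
SELECT name, budget FROM departments WHERE budget <= (SELECT AVG(budget) FROM departments)

Execution result:
name | budget
Support | 89101
Finance | 288701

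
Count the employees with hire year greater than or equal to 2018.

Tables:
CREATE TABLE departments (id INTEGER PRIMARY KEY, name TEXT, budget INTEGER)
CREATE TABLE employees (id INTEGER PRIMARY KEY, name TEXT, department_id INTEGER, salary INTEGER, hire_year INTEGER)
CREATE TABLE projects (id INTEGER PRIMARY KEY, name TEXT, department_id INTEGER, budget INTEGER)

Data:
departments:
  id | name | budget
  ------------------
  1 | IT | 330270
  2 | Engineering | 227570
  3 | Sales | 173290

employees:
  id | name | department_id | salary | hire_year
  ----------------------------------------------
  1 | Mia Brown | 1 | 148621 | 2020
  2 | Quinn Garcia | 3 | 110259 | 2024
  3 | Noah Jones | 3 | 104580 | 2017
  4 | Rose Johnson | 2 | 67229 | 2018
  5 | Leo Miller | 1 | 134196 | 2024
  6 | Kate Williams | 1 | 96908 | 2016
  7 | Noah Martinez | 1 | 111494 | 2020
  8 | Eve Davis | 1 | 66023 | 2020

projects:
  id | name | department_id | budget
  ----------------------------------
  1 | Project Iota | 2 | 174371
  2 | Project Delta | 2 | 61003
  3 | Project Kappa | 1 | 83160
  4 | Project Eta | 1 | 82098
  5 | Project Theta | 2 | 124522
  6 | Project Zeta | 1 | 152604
SELECT COUNT(*) FROM employees WHERE hire_year >= 2018

Execution result:
6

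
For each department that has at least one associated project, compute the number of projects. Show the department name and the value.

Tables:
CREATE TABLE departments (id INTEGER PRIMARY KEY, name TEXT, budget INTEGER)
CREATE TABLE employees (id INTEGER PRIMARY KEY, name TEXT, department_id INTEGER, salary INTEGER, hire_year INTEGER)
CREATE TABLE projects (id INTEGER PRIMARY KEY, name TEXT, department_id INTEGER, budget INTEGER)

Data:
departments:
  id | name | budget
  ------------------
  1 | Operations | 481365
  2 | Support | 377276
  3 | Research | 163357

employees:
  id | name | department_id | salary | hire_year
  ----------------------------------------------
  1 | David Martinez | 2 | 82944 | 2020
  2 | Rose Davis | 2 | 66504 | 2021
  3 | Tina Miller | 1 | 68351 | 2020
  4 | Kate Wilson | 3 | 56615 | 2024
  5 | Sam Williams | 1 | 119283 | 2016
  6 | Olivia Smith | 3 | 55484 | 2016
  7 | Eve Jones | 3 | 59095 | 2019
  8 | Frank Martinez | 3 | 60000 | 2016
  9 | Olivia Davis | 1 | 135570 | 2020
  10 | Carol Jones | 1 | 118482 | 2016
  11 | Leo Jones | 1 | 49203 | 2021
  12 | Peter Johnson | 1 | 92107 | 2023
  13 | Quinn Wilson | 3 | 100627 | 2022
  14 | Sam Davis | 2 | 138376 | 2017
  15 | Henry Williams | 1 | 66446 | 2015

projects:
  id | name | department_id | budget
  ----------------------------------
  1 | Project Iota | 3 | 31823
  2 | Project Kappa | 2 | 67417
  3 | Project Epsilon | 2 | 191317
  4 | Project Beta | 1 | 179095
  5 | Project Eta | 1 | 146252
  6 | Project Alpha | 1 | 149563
SELECT p.name, COUNT(*) AS n FROM projects c JOIN departments p ON c.department_id = p.id GROUP BY p.id, p.name

Execution result:
name | n
Operations | 3
Support | 2
Research | 1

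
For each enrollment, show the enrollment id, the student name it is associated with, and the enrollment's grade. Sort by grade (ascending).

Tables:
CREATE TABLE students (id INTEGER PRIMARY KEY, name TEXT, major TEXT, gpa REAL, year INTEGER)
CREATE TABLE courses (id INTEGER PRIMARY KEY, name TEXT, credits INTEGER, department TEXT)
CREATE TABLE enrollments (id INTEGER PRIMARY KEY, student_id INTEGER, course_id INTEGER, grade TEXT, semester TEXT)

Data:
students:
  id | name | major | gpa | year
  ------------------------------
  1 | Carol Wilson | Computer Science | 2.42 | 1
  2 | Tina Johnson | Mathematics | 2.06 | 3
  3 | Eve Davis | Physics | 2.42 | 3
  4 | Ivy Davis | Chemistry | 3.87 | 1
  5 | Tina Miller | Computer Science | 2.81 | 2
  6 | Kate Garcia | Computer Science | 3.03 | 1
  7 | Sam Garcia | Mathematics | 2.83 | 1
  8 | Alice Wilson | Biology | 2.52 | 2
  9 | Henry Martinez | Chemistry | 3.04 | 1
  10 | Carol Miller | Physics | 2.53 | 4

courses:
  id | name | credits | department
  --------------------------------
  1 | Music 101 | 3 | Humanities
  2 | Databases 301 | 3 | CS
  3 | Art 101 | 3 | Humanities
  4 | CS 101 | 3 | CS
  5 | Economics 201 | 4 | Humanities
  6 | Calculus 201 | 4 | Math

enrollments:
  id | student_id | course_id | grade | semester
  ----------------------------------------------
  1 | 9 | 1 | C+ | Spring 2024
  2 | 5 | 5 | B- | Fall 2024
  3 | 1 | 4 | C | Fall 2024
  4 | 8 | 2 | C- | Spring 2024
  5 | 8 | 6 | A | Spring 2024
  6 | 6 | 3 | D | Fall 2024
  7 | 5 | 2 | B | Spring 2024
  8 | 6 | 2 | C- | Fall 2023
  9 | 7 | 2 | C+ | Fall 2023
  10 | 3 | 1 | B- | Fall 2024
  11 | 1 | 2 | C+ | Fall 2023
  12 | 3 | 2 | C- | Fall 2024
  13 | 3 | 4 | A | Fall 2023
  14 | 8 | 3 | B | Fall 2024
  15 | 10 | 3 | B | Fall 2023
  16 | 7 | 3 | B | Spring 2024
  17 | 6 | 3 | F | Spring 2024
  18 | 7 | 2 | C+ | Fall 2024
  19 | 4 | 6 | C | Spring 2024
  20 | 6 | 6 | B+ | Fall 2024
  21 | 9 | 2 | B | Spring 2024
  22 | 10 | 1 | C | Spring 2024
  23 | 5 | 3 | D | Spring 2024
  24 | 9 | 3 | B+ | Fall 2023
SELECT c.id, p.name AS student, c.grade FROM enrollments c JOIN students p ON c.student_id = p.id ORDER BY c.grade ASC

Execution result:
id | student | grade
5 | Alice Wilson | A
13 | Eve Davis | A
7 | Tina Miller | B
14 | Alice Wilson | B
15 | Carol Miller | B
16 | Sam Garcia | B
21 | Henry Martinez | B
20 | Kate Garcia | B+
24 | Henry Martinez | B+
2 | Tina Miller | B-
10 | Eve Davis | B-
3 | Carol Wilson | C
19 | Ivy Davis | C
22 | Carol Miller | C
1 | Henry Martinez | C+
9 | Sam Garcia | C+
11 | Carol Wilson | C+
18 | Sam Garcia | C+
4 | Alice Wilson | C-
8 | Kate Garcia | C-
12 | Eve Davis | C-
6 | Kate Garcia | D
23 | Tina Miller | D
17 | Kate Garcia | F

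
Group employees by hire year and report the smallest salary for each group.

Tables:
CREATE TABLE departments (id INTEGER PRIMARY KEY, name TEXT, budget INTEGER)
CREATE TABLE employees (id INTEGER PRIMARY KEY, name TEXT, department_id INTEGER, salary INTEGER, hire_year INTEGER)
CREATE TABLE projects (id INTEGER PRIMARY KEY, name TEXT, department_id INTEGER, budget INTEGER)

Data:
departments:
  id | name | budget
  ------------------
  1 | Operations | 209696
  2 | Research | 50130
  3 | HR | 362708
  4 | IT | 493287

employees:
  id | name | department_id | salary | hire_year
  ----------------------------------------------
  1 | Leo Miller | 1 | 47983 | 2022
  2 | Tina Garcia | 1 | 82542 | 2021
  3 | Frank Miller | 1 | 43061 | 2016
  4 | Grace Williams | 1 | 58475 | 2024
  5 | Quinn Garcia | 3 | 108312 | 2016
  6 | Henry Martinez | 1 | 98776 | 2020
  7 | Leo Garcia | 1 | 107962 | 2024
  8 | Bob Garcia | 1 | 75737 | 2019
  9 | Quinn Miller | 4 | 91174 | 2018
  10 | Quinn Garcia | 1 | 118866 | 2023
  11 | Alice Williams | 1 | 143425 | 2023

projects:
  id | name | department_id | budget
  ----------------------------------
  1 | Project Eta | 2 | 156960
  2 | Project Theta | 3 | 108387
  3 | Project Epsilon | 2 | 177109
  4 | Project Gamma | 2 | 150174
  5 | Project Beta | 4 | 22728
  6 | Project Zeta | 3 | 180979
SELECT hire_year, MIN(salary) AS min_salary FROM employees GROUP BY hire_year

Execution result:
hire_year | min_salary
2016 | 43061
2018 | 91174
2019 | 75737
2020 | 98776
2021 | 82542
2022 | 47983
2023 | 118866
2024 | 58475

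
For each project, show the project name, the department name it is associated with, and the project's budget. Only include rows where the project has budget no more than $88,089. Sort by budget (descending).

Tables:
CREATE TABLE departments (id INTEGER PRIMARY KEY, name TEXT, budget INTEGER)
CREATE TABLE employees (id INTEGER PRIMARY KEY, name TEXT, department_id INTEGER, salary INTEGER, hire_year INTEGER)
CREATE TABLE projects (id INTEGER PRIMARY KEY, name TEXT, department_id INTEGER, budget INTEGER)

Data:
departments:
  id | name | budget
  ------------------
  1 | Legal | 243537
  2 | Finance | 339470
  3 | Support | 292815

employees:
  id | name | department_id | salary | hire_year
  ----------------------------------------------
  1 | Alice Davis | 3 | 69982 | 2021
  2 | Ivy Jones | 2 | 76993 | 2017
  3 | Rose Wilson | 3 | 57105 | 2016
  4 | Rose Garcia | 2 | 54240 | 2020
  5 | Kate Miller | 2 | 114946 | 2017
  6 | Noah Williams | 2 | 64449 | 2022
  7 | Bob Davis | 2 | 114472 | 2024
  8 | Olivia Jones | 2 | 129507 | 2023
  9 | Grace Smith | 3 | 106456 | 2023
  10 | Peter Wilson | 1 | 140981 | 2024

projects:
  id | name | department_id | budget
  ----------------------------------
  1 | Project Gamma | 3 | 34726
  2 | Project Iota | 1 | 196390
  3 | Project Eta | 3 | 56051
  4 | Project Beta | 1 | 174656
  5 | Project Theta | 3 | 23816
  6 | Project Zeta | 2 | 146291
SELECT c.name, p.name AS department, c.budget FROM projects c JOIN departments p ON c.department_id = p.id WHERE c.budget <= 88089 ORDER BY c.budget DESC

Execution result:
name | department | budget
Project Eta | Support | 56051
Project Gamma | Support | 34726
Project Theta | Support | 23816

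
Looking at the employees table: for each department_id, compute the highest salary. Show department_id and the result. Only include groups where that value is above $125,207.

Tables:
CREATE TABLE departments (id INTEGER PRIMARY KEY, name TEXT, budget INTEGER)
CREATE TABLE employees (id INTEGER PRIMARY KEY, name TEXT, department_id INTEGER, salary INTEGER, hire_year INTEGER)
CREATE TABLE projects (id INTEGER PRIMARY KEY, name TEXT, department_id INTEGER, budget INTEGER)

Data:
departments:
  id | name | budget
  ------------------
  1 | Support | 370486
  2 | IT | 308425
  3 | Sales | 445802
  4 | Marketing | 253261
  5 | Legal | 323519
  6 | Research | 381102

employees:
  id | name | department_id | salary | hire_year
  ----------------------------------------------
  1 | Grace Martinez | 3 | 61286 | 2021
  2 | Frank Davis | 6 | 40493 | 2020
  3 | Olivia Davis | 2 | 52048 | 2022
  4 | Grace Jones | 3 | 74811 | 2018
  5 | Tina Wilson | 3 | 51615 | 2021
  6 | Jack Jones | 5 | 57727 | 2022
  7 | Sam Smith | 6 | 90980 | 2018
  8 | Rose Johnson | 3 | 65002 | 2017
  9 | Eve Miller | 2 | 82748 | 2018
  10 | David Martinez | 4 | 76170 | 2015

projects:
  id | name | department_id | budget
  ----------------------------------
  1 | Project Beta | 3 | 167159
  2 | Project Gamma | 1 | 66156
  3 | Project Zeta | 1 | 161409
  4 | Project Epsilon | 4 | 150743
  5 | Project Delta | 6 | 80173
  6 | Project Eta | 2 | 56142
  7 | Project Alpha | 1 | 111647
SELECT department_id, MAX(salary) AS max_salary FROM employees GROUP BY department_id HAVING MAX(salary) > 125207

Execution result:
(no rows)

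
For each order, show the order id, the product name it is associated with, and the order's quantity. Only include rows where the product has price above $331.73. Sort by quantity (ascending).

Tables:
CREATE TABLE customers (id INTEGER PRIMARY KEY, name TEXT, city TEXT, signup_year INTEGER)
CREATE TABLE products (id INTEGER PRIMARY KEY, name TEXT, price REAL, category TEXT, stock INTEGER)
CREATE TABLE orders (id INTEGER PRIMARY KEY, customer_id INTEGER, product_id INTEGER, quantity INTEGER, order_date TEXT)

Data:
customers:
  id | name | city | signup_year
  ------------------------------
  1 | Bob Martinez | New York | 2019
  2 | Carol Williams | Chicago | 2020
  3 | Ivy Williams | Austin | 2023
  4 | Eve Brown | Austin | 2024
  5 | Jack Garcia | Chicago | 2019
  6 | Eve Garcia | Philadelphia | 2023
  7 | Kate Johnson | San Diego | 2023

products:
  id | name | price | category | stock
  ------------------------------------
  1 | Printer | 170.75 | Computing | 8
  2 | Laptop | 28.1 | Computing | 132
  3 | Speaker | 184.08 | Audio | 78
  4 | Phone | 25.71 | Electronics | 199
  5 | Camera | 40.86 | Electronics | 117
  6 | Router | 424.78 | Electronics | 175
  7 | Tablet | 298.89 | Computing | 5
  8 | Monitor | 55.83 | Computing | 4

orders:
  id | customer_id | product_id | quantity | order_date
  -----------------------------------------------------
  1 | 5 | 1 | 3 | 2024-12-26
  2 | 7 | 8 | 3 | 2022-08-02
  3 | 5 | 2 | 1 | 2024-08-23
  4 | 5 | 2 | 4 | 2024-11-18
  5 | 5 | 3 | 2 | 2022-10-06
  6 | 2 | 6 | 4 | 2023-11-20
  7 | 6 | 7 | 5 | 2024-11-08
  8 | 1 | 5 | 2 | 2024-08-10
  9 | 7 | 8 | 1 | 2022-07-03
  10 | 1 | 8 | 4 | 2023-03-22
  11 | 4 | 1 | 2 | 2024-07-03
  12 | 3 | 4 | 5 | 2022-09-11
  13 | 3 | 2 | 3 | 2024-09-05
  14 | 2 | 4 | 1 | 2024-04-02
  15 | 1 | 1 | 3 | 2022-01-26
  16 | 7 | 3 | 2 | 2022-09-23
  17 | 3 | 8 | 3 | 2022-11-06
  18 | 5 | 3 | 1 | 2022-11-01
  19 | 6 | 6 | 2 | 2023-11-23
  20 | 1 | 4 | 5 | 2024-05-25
SELECT c.id, p.name AS product, c.quantity FROM orders c JOIN products p ON c.product_id = p.id WHERE p.price > 331.73 ORDER BY c.quantity ASC

Execution result:
id | product | quantity
19 | Router | 2
6 | Router | 4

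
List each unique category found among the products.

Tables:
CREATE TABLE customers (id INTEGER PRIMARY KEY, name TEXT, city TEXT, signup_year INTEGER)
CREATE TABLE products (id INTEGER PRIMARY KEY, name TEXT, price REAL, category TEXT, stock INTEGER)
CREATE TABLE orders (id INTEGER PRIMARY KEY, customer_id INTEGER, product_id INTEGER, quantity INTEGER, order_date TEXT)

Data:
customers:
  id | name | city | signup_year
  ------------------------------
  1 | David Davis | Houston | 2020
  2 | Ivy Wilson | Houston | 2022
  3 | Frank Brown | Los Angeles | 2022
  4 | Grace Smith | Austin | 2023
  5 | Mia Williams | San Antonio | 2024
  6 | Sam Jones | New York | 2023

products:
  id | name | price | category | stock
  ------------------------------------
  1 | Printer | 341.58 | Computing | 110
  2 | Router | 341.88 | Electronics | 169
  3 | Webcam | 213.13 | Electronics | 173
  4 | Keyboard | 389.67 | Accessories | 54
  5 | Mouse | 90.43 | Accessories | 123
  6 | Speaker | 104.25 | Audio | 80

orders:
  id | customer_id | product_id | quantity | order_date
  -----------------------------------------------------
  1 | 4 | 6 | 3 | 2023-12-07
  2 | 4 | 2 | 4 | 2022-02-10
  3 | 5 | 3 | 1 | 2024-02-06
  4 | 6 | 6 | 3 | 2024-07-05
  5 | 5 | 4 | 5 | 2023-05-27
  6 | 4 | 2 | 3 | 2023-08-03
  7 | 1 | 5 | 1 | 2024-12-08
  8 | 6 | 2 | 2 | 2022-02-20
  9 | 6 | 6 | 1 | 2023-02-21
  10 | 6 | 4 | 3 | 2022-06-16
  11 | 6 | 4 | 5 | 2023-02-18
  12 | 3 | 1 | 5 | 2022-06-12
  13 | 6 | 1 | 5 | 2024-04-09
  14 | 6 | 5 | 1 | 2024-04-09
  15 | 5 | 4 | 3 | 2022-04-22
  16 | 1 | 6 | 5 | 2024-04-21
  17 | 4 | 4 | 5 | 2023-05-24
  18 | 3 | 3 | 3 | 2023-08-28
SELECT DISTINCT category FROM products

Execution result:
category
Computing
Electronics
Accessories
Audio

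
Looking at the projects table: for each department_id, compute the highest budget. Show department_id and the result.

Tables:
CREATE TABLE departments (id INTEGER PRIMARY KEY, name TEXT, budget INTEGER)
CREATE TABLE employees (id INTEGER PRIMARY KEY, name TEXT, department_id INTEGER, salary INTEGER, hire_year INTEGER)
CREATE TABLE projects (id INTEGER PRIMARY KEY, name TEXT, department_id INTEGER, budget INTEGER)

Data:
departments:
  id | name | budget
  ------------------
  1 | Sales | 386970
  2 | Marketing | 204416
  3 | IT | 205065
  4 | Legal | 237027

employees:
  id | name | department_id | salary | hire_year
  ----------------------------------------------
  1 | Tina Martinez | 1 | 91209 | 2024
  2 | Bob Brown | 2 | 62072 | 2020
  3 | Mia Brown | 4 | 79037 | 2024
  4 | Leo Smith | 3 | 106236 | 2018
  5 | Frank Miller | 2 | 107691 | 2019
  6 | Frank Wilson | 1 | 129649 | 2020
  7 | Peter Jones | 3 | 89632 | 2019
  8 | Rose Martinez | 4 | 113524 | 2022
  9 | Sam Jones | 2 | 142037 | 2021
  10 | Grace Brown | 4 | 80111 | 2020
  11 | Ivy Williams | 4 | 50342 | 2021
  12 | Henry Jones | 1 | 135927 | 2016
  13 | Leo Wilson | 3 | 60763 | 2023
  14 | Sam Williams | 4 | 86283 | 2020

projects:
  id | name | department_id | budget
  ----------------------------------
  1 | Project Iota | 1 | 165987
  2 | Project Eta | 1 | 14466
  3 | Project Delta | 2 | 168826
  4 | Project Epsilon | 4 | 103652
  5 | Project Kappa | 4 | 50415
SELECT department_id, MAX(budget) AS max_budget FROM projects GROUP BY department_id

Execution result:
department_id | max_budget
1 | 165987
2 | 168826
4 | 103652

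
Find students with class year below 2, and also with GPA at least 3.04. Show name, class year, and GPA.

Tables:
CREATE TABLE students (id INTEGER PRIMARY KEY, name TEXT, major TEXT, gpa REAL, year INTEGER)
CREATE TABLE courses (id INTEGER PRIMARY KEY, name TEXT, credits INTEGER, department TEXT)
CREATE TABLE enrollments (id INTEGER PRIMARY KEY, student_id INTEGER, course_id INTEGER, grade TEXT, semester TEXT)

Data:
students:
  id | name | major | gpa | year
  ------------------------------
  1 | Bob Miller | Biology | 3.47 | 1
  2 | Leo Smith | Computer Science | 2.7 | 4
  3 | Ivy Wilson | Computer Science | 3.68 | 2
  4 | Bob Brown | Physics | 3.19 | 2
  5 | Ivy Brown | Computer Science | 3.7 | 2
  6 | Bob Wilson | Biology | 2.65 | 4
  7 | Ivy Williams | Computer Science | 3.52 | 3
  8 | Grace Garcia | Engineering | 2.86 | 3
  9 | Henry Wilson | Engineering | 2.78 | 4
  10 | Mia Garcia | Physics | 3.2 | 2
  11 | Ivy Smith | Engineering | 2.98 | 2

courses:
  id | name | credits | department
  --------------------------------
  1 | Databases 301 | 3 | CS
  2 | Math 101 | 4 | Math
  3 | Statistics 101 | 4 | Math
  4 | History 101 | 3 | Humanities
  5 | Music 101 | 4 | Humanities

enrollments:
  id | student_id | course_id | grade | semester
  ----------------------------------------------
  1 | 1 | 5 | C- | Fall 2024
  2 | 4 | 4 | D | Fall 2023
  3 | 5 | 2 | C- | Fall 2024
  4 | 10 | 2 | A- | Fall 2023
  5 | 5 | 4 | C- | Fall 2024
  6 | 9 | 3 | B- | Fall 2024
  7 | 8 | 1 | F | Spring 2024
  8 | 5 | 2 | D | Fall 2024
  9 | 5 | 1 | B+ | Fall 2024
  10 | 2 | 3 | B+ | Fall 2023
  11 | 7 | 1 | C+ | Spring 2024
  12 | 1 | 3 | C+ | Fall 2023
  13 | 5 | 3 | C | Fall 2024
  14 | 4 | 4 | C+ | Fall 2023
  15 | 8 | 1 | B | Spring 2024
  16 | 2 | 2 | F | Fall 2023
SELECT name, year, gpa FROM students WHERE year < 2 AND gpa >= 3.04

Execution result:
name | year | gpa
Bob Miller | 1 | 3.47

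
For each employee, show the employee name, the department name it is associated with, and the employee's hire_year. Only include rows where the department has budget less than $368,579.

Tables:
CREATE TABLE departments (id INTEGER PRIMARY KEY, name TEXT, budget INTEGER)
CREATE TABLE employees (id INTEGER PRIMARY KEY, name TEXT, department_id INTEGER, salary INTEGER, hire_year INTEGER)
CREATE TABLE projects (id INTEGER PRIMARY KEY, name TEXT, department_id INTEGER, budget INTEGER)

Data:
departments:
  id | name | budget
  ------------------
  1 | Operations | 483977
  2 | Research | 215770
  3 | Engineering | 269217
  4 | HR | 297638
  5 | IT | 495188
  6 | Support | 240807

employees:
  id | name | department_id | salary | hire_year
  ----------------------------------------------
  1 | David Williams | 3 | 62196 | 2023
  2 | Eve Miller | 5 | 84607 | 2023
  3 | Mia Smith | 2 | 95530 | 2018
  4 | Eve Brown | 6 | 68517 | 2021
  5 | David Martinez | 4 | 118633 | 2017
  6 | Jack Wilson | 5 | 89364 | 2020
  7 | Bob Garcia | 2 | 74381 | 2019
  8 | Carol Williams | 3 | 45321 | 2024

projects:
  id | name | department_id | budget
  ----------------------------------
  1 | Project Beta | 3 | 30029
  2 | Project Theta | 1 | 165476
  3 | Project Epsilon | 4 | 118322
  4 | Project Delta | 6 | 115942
SELECT c.name, p.name AS department, c.hire_year FROM employees c JOIN departments p ON c.department_id = p.id WHERE p.budget < 368579

Execution result:
name | department | hire_year
David Williams | Engineering | 2023
Mia Smith | Research | 2018
Eve Brown | Support | 2021
David Martinez | HR | 2017
Bob Garcia | Research | 2019
Carol Williams | Engineering | 2024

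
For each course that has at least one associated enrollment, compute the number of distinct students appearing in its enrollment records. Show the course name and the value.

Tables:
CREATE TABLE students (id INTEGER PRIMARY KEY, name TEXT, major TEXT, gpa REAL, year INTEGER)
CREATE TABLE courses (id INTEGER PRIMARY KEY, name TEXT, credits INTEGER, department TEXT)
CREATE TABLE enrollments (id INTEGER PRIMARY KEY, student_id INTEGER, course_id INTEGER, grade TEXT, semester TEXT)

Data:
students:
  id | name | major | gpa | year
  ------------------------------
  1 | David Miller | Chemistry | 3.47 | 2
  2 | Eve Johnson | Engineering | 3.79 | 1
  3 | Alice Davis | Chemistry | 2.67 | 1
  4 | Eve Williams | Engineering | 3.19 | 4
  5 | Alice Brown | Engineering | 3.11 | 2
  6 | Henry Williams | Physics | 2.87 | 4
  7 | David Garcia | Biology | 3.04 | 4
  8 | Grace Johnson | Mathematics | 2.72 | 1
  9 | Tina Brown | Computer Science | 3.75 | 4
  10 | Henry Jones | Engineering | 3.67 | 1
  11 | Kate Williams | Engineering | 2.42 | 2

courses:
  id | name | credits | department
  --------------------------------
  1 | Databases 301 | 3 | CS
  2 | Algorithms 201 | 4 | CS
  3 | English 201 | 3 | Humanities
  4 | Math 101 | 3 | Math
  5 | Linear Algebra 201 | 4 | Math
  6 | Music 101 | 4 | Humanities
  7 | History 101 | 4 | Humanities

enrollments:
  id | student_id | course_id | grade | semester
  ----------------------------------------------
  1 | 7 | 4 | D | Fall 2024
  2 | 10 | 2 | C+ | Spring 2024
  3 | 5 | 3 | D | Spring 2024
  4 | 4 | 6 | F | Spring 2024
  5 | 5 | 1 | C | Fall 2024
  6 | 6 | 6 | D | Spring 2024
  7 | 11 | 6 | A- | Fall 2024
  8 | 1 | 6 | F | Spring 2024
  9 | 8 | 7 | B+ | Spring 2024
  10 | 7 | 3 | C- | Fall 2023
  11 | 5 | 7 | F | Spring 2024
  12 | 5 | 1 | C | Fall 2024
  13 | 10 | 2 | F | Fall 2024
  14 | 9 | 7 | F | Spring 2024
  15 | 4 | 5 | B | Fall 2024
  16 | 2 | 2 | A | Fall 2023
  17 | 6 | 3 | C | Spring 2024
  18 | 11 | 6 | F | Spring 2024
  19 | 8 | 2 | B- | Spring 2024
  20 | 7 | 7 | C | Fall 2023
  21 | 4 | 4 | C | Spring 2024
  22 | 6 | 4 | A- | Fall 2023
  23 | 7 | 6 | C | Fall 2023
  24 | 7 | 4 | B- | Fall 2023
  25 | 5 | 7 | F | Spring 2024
SELECT p.name, COUNT(DISTINCT c.student_id) AS distinct_student_count FROM enrollments c JOIN courses p ON c.course_id = p.id GROUP BY p.id, p.name

Execution result:
name | distinct_student_count
Databases 301 | 1
Algorithms 201 | 3
English 201 | 3
Math 101 | 3
Linear Algebra 201 | 1
Music 101 | 5
History 101 | 4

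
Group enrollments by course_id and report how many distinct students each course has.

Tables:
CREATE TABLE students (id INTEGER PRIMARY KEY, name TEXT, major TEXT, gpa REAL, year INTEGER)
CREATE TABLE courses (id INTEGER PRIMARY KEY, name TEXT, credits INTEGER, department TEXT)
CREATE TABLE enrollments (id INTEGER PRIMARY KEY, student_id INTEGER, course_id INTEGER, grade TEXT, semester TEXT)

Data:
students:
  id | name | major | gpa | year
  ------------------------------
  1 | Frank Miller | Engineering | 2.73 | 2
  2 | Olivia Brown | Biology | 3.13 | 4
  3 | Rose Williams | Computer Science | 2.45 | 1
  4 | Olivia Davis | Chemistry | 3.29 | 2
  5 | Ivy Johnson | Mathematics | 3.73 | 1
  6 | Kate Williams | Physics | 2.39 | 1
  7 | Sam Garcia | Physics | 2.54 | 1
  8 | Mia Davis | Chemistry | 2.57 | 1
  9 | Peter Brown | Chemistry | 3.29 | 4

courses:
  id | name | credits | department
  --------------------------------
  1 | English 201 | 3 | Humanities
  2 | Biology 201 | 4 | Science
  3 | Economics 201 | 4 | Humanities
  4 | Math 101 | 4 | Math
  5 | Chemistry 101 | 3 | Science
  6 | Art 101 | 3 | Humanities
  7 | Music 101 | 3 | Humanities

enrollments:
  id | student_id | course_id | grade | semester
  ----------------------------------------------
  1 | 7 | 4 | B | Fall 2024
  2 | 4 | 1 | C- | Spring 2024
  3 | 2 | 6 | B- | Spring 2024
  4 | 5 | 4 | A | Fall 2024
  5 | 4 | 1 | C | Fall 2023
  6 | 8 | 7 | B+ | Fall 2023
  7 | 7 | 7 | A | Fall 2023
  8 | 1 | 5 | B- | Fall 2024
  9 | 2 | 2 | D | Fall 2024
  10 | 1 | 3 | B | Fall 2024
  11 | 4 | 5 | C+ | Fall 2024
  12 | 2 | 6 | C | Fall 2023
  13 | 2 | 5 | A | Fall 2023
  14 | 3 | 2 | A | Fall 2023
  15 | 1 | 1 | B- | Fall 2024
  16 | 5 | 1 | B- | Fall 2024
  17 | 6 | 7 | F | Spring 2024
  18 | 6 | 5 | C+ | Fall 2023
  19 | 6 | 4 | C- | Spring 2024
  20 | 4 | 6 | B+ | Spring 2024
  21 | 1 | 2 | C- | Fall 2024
SELECT course_id, COUNT(DISTINCT student_id) AS distinct_student_count FROM enrollments GROUP BY course_id

Execution result:
course_id | distinct_student_count
1 | 3
2 | 3
3 | 1
4 | 3
5 | 4
6 | 2
7 | 3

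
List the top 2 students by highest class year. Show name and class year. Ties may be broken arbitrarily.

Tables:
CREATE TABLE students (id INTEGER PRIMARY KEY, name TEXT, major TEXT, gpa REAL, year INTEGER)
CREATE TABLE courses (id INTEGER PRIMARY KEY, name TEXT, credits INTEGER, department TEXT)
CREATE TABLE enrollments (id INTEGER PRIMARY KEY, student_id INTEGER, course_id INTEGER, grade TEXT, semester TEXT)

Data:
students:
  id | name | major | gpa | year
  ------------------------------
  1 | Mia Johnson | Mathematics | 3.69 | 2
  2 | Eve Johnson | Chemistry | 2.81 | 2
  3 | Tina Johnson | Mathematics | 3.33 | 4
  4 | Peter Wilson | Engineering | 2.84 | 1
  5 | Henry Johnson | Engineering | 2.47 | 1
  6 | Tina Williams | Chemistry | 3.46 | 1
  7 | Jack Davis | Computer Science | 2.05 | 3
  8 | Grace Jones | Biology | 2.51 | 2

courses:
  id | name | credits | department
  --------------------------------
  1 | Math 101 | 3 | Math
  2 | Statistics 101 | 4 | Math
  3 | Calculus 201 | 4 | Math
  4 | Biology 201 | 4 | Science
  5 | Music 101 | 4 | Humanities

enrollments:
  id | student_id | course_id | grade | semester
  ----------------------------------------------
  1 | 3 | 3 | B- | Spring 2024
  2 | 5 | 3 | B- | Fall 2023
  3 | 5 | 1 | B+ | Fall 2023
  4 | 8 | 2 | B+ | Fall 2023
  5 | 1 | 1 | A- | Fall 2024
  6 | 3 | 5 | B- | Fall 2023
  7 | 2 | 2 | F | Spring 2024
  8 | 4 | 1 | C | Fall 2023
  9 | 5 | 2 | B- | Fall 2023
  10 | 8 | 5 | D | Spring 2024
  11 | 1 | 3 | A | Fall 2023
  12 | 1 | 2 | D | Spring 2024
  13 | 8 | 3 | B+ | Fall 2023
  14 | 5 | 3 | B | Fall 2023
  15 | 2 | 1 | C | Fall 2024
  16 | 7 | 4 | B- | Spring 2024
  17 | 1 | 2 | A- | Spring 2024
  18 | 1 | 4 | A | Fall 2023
SELECT name, year FROM students ORDER BY year DESC LIMIT 2

Execution result:
name | year
Tina Johnson | 4
Jack Davis | 3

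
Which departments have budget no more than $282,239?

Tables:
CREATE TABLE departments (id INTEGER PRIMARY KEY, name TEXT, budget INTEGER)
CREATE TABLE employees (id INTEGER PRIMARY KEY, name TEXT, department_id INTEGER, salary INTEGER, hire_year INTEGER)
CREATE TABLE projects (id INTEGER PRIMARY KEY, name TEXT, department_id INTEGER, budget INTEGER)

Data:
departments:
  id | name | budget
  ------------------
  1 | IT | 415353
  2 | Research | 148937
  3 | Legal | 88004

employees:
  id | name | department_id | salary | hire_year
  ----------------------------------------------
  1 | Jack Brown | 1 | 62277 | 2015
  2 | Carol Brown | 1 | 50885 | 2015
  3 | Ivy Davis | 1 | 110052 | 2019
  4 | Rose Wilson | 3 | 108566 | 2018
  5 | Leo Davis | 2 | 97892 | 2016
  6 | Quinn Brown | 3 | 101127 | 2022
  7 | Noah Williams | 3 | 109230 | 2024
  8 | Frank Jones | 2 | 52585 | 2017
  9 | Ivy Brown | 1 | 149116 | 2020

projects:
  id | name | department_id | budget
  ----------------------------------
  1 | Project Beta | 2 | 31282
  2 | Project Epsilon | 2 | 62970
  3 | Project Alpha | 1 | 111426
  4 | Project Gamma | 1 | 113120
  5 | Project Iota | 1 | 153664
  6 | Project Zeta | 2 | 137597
SELECT name, budget FROM departments WHERE budget <= 282239

Execution result:
name | budget
Research | 148937
Legal | 88004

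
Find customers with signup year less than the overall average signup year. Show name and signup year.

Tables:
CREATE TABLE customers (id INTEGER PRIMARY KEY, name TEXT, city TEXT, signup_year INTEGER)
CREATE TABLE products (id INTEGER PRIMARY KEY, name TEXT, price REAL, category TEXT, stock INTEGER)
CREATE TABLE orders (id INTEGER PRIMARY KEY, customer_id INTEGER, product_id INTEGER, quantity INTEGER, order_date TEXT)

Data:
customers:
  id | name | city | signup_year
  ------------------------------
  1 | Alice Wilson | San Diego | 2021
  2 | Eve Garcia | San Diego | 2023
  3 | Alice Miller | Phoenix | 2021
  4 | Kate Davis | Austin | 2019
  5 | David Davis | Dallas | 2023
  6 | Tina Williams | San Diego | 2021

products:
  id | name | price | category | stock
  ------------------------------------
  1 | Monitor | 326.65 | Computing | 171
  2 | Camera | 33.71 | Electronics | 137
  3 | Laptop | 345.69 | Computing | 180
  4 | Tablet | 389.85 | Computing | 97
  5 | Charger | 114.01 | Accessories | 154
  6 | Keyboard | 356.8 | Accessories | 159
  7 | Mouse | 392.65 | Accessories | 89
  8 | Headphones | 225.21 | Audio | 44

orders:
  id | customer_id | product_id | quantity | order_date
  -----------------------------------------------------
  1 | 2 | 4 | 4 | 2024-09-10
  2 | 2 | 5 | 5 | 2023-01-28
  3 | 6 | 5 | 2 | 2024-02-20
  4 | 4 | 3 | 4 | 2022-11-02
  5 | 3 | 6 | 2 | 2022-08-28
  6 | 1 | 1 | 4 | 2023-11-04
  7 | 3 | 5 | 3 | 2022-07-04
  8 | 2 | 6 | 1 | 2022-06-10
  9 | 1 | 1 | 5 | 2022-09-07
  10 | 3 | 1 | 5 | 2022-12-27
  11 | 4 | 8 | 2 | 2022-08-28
SELECT name, signup_year FROM customers WHERE signup_year < (SELECT AVG(signup_year) FROM customers)

Execution result:
name | signup_year
Alice Wilson | 2021
Alice Miller | 2021
Kate Davis | 2019
Tina Williams | 2021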